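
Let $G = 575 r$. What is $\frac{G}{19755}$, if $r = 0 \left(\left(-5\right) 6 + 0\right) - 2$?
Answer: $- \frac{230}{3951} \approx -0.058213$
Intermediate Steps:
$r = -2$ ($r = 0 \left(-30 + 0\right) - 2 = 0 \left(-30\right) - 2 = 0 - 2 = -2$)
$G = -1150$ ($G = 575 \left(-2\right) = -1150$)
$\frac{G}{19755} = - \frac{1150}{19755} = \left(-1150\right) \frac{1}{19755} = - \frac{230}{3951}$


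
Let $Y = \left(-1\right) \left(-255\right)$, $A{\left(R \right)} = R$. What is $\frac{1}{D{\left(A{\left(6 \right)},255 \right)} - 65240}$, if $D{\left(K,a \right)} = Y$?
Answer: $- \frac{1}{64985} \approx -1.5388 \cdot 10^{-5}$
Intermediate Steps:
$Y = 255$
$D{\left(K,a \right)} = 255$
$\frac{1}{D{\left(A{\left(6 \right)},255 \right)} - 65240} = \frac{1}{255 - 65240} = \frac{1}{-64985} = - \frac{1}{64985}$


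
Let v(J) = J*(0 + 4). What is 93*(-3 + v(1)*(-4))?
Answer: -1767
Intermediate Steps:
v(J) = 4*J (v(J) = J*4 = 4*J)
93*(-3 + v(1)*(-4)) = 93*(-3 + (4*1)*(-4)) = 93*(-3 + 4*(-4)) = 93*(-3 - 16) = 93*(-19) = -1767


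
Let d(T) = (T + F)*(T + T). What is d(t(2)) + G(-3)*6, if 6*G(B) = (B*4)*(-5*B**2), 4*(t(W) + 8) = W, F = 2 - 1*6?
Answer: 1425/2 ≈ 712.50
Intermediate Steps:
F = -4 (F = 2 - 6 = -4)
t(W) = -8 + W/4
G(B) = -10*B**3/3 (G(B) = ((B*4)*(-5*B**2))/6 = ((4*B)*(-5*B**2))/6 = (-20*B**3)/6 = -10*B**3/3)
d(T) = 2*T*(-4 + T) (d(T) = (T - 4)*(T + T) = (-4 + T)*(2*T) = 2*T*(-4 + T))
d(t(2)) + G(-3)*6 = 2*(-8 + (1/4)*2)*(-4 + (-8 + (1/4)*2)) - 10/3*(-3)**3*6 = 2*(-8 + 1/2)*(-4 + (-8 + 1/2)) - 10/3*(-27)*6 = 2*(-15/2)*(-4 - 15/2) + 90*6 = 2*(-15/2)*(-23/2) + 540 = 345/2 + 540 = 1425/2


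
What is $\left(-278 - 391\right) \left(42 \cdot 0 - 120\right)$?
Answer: $80280$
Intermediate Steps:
$\left(-278 - 391\right) \left(42 \cdot 0 - 120\right) = - 669 \left(0 - 120\right) = \left(-669\right) \left(-120\right) = 80280$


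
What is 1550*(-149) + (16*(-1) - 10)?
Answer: -230976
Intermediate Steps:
1550*(-149) + (16*(-1) - 10) = -230950 + (-16 - 10) = -230950 - 26 = -230976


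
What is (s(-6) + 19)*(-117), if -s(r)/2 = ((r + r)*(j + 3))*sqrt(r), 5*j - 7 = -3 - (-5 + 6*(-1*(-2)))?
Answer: -2223 - 33696*I*sqrt(6)/5 ≈ -2223.0 - 16508.0*I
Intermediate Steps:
j = -3/5 (j = 7/5 + (-3 - (-5 + 6*(-1*(-2))))/5 = 7/5 + (-3 - (-5 + 6*2))/5 = 7/5 + (-3 - (-5 + 12))/5 = 7/5 + (-3 - 1*7)/5 = 7/5 + (-3 - 7)/5 = 7/5 + (1/5)*(-10) = 7/5 - 2 = -3/5 ≈ -0.60000)
s(r) = -48*r**(3/2)/5 (s(r) = -2*(r + r)*(-3/5 + 3)*sqrt(r) = -2*(2*r)*(12/5)*sqrt(r) = -2*24*r/5*sqrt(r) = -48*r**(3/2)/5)
(s(-6) + 19)*(-117) = (-(-288)*I*sqrt(6)/5 + 19)*(-117) = (288*I*sqrt(6)/5 + 19)*(-117) = (19 + 288*I*sqrt(6)/5)*(-117) = -2223 - 33696*I*sqrt(6)/5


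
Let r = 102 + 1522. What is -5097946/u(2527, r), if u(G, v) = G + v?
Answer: -728278/593 ≈ -1228.1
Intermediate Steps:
r = 1624
-5097946/u(2527, r) = -5097946/(2527 + 1624) = -5097946/4151 = -5097946*1/4151 = -728278/593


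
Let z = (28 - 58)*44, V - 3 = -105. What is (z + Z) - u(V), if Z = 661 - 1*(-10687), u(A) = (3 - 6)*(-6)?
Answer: 10010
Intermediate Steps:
V = -102 (V = 3 - 105 = -102)
u(A) = 18 (u(A) = -3*(-6) = 18)
Z = 11348 (Z = 661 + 10687 = 11348)
z = -1320 (z = -30*44 = -1320)
(z + Z) - u(V) = (-1320 + 11348) - 1*18 = 10028 - 18 = 10010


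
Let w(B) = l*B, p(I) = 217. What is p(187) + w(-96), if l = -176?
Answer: 17113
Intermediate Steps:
w(B) = -176*B
p(187) + w(-96) = 217 - 176*(-96) = 217 + 16896 = 17113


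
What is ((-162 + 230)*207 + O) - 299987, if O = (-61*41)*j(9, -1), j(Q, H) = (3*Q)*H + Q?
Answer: -240893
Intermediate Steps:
j(Q, H) = Q + 3*H*Q (j(Q, H) = 3*H*Q + Q = Q + 3*H*Q)
O = 45018 (O = (-61*41)*(9*(1 + 3*(-1))) = -22509*(1 - 3) = -22509*(-2) = -2501*(-18) = 45018)
((-162 + 230)*207 + O) - 299987 = ((-162 + 230)*207 + 45018) - 299987 = (68*207 + 45018) - 299987 = (14076 + 45018) - 299987 = 59094 - 299987 = -240893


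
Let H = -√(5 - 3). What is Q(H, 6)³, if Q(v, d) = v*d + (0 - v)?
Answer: -250*√2 ≈ -353.55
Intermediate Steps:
H = -√2 ≈ -1.4142
Q(v, d) = -v + d*v (Q(v, d) = d*v - v = -v + d*v)
Q(H, 6)³ = ((-√2)*(-1 + 6))³ = (-√2*5)³ = (-5*√2)³ = -250*√2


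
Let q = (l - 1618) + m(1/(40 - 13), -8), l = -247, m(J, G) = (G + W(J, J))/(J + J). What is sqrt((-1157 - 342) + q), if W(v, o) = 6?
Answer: I*sqrt(3391) ≈ 58.232*I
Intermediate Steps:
m(J, G) = (6 + G)/(2*J) (m(J, G) = (G + 6)/(J + J) = (6 + G)/((2*J)) = (6 + G)*(1/(2*J)) = (6 + G)/(2*J))
q = -1892 (q = (-247 - 1618) + (6 - 8)/(2*(1/(40 - 13))) = -1865 + (1/2)*(-2)/1/27 = -1865 + (1/2)*(-2)/(1/27) = -1865 + (1/2)*27*(-2) = -1865 - 27 = -1892)
sqrt((-1157 - 342) + q) = sqrt((-1157 - 342) - 1892) = sqrt(-1499 - 1892) = sqrt(-3391) = I*sqrt(3391)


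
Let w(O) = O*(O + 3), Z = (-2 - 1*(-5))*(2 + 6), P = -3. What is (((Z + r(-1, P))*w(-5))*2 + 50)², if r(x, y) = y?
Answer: 220900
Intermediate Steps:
Z = 24 (Z = (-2 + 5)*8 = 3*8 = 24)
w(O) = O*(3 + O)
(((Z + r(-1, P))*w(-5))*2 + 50)² = (((24 - 3)*(-5*(3 - 5)))*2 + 50)² = ((21*(-5*(-2)))*2 + 50)² = ((21*10)*2 + 50)² = (210*2 + 50)² = (420 + 50)² = 470² = 220900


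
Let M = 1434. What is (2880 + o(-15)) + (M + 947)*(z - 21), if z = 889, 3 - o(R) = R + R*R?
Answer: 2069381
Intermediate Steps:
o(R) = 3 - R - R**2 (o(R) = 3 - (R + R*R) = 3 - (R + R**2) = 3 + (-R - R**2) = 3 - R - R**2)
(2880 + o(-15)) + (M + 947)*(z - 21) = (2880 + (3 - 1*(-15) - 1*(-15)**2)) + (1434 + 947)*(889 - 21) = (2880 + (3 + 15 - 1*225)) + 2381*868 = (2880 + (3 + 15 - 225)) + 2066708 = (2880 - 207) + 2066708 = 2673 + 2066708 = 2069381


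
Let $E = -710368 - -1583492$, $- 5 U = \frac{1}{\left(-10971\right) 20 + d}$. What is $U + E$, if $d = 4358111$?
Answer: $\frac{18067952203419}{20693455} \approx 8.7312 \cdot 10^{5}$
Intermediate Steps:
$U = - \frac{1}{20693455}$ ($U = - \frac{1}{5 \left(\left(-10971\right) 20 + 4358111\right)} = - \frac{1}{5 \left(-219420 + 4358111\right)} = - \frac{1}{5 \cdot 4138691} = \left(- \frac{1}{5}\right) \frac{1}{4138691} = - \frac{1}{20693455} \approx -4.8324 \cdot 10^{-8}$)
$E = 873124$ ($E = -710368 + 1583492 = 873124$)
$U + E = - \frac{1}{20693455} + 873124 = \frac{18067952203419}{20693455}$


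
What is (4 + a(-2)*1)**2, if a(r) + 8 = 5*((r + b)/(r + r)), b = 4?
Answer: 169/4 ≈ 42.250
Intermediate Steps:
a(r) = -8 + 5*(4 + r)/(2*r) (a(r) = -8 + 5*((r + 4)/(r + r)) = -8 + 5*((4 + r)/((2*r))) = -8 + 5*((4 + r)*(1/(2*r))) = -8 + 5*((4 + r)/(2*r)) = -8 + 5*(4 + r)/(2*r))
(4 + a(-2)*1)**2 = (4 + (-11/2 + 10/(-2))*1)**2 = (4 + (-11/2 + 10*(-1/2))*1)**2 = (4 + (-11/2 - 5)*1)**2 = (4 - 21/2*1)**2 = (4 - 21/2)**2 = (-13/2)**2 = 169/4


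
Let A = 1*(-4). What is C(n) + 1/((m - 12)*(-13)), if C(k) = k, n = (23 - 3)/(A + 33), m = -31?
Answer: 11209/16211 ≈ 0.69144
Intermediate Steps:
A = -4
n = 20/29 (n = (23 - 3)/(-4 + 33) = 20/29 ≈ 0.68966)
C(n) + 1/((m - 12)*(-13)) = 20/29 + 1/((-31 - 12)*(-13)) = 20/29 + 1/(-43*(-13)) = 20/29 + 1/559 = 11209/16211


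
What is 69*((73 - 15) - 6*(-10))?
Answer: 8142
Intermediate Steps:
69*((73 - 15) - 6*(-10)) = 69*(58 + 60) = 69*118 = 8142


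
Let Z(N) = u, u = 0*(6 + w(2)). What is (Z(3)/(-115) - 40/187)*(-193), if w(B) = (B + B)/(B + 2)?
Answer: 7720/187 ≈ 41.283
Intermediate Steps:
w(B) = 2*B/(2 + B) (w(B) = (2*B)/(2 + B) = 2*B/(2 + B))
u = 0 (u = 0*(6 + 2*2/(2 + 2)) = 0*(6 + 2*2/4) = 0*(6 + 2*2*(1/4)) = 0*(6 + 1) = 0*7 = 0)
Z(N) = 0
(Z(3)/(-115) - 40/187)*(-193) = (0/(-115) - 40/187)*(-193) = (0*(-1/115) - 40*1/187)*(-193) = (0 - 40/187)*(-193) = -40/187*(-193) = 7720/187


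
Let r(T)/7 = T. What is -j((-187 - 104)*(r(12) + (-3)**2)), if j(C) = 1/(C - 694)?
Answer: 1/27757 ≈ 3.6027e-5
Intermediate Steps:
r(T) = 7*T
j(C) = 1/(-694 + C)
-j((-187 - 104)*(r(12) + (-3)**2)) = -1/(-694 + (-187 - 104)*(7*12 + (-3)**2)) = -1/(-694 - 291*(84 + 9)) = -1/(-694 - 291*93) = -1/(-694 - 27063) = -1/(-27757) = -1*(-1/27757) = 1/27757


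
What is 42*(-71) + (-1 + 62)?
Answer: -2921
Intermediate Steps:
42*(-71) + (-1 + 62) = -2982 + 61 = -2921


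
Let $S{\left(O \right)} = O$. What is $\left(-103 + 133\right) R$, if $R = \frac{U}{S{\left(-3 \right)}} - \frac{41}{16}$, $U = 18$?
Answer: $- \frac{2055}{8} \approx -256.88$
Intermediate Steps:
$R = - \frac{137}{16}$ ($R = \frac{18}{-3} - \frac{41}{16} = 18 \left(- \frac{1}{3}\right) - \frac{41}{16} = -6 - \frac{41}{16} = - \frac{137}{16} \approx -8.5625$)
$\left(-103 + 133\right) R = \left(-103 + 133\right) \left(- \frac{137}{16}\right) = 30 \left(- \frac{137}{16}\right) = - \frac{2055}{8}$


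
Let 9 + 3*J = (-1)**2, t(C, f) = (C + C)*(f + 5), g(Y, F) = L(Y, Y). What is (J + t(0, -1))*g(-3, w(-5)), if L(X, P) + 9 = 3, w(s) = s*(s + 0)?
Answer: 16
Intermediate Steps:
w(s) = s**2 (w(s) = s*s = s**2)
L(X, P) = -6 (L(X, P) = -9 + 3 = -6)
g(Y, F) = -6
t(C, f) = 2*C*(5 + f) (t(C, f) = (2*C)*(5 + f) = 2*C*(5 + f))
J = -8/3 (J = -3 + (1/3)*(-1)**2 = -3 + (1/3)*1 = -3 + 1/3 = -8/3 ≈ -2.6667)
(J + t(0, -1))*g(-3, w(-5)) = (-8/3 + 2*0*(5 - 1))*(-6) = (-8/3 + 2*0*4)*(-6) = (-8/3 + 0)*(-6) = -8/3*(-6) = 16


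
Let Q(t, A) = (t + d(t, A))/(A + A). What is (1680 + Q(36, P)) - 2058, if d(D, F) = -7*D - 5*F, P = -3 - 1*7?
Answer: -3697/10 ≈ -369.70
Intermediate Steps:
P = -10 (P = -3 - 7 = -10)
Q(t, A) = (-6*t - 5*A)/(2*A) (Q(t, A) = (t + (-7*t - 5*A))/(A + A) = (-6*t - 5*A)/((2*A)) = (-6*t - 5*A)*(1/(2*A)) = (-6*t - 5*A)/(2*A))
(1680 + Q(36, P)) - 2058 = (1680 + (-5/2 - 3*36/(-10))) - 2058 = (1680 + (-5/2 - 3*36*(-⅒))) - 2058 = (1680 + (-5/2 + 54/5)) - 2058 = (1680 + 83/10) - 2058 = 16883/10 - 2058 = -3697/10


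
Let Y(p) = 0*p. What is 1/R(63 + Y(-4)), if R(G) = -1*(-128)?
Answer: 1/128 ≈ 0.0078125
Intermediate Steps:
Y(p) = 0
R(G) = 128
1/R(63 + Y(-4)) = 1/128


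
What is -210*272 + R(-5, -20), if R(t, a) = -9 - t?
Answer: -57124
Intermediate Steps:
-210*272 + R(-5, -20) = -210*272 + (-9 - 1*(-5)) = -57120 + (-9 + 5) = -57120 - 4 = -57124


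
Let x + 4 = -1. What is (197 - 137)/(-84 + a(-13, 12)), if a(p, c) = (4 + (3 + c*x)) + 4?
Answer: -60/133 ≈ -0.45113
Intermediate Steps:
x = -5 (x = -4 - 1 = -5)
a(p, c) = 11 - 5*c (a(p, c) = (4 + (3 + c*(-5))) + 4 = (4 + (3 - 5*c)) + 4 = (7 - 5*c) + 4 = 11 - 5*c)
(197 - 137)/(-84 + a(-13, 12)) = (197 - 137)/(-84 + (11 - 5*12)) = 60/(-84 + (11 - 60)) = 60/(-84 - 49) = 60/(-133) = 60*(-1/133) = -60/133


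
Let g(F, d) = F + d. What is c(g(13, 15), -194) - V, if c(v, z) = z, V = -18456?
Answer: 18262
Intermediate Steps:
c(g(13, 15), -194) - V = -194 - 1*(-18456) = -194 + 18456 = 18262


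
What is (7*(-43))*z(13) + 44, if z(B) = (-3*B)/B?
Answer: 947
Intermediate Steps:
z(B) = -3
(7*(-43))*z(13) + 44 = (7*(-43))*(-3) + 44 = -301*(-3) + 44 = 903 + 44 = 947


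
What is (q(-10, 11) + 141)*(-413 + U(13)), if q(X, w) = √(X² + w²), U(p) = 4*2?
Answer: -57105 - 405*√221 ≈ -63126.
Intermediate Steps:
U(p) = 8
(q(-10, 11) + 141)*(-413 + U(13)) = (√((-10)² + 11²) + 141)*(-413 + 8) = (√(100 + 121) + 141)*(-405) = (√221 + 141)*(-405) = (141 + √221)*(-405) = -57105 - 405*√221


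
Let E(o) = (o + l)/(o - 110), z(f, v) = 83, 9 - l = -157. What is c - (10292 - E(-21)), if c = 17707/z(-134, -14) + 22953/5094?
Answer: -186013083809/18462354 ≈ -10075.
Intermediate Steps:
l = 166 (l = 9 - 1*(-157) = 9 + 157 = 166)
c = 30701519/140934 (c = 17707/83 + 22953/5094 = 17707*(1/83) + 22953*(1/5094) = 17707/83 + 7651/1698 = 30701519/140934 ≈ 217.84)
E(o) = (166 + o)/(-110 + o) (E(o) = (o + 166)/(o - 110) = (166 + o)/(-110 + o))
c - (10292 - E(-21)) = 30701519/140934 - (10292 - (166 - 21)/(-110 - 21)) = 30701519/140934 - (10292 - 145/(-131)) = 30701519/140934 - (10292 - (-1)*145/131) = 30701519/140934 - (10292 - 1*(-145/131)) = 30701519/140934 - (10292 + 145/131) = 30701519/140934 - 1*1348397/131 = 30701519/140934 - 1348397/131 = -186013083809/18462354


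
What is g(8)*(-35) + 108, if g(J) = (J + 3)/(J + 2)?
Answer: 139/2 ≈ 69.500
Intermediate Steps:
g(J) = (3 + J)/(2 + J)
g(8)*(-35) + 108 = ((3 + 8)/(2 + 8))*(-35) + 108 = (11/10)*(-35) + 108 = -77/2 + 108 = 139/2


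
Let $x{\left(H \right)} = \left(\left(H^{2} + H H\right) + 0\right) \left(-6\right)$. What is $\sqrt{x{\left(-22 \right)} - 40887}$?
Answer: $i \sqrt{46695} \approx 216.09 i$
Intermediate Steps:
$x{\left(H \right)} = - 12 H^{2}$ ($x{\left(H \right)} = \left(\left(H^{2} + H^{2}\right) + 0\right) \left(-6\right) = \left(2 H^{2} + 0\right) \left(-6\right) = 2 H^{2} \left(-6\right) = - 12 H^{2}$)
$\sqrt{x{\left(-22 \right)} - 40887} = \sqrt{- 12 \left(-22\right)^{2} - 40887} = \sqrt{\left(-12\right) 484 - 40887} = \sqrt{-5808 - 40887} = \sqrt{-46695} = i \sqrt{46695}$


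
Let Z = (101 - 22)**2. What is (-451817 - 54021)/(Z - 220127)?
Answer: 252919/106943 ≈ 2.3650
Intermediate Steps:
Z = 6241 (Z = 79**2 = 6241)
(-451817 - 54021)/(Z - 220127) = (-451817 - 54021)/(6241 - 220127) = -505838/(-213886) = -505838*(-1/213886) = 252919/106943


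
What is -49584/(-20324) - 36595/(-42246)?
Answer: 709620611/214651926 ≈ 3.3059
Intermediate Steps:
-49584/(-20324) - 36595/(-42246) = -49584*(-1/20324) - 36595*(-1/42246) = 12396/5081 + 36595/42246 = 709620611/214651926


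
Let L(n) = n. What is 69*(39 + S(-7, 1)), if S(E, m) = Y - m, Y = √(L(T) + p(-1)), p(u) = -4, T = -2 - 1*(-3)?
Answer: 2622 + 69*I*√3 ≈ 2622.0 + 119.51*I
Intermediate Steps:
T = 1 (T = -2 + 3 = 1)
Y = I*√3 (Y = √(1 - 4) = √(-3) = I*√3 ≈ 1.732*I)
S(E, m) = -m + I*√3 (S(E, m) = I*√3 - m = -m + I*√3)
69*(39 + S(-7, 1)) = 69*(39 + (-1*1 + I*√3)) = 69*(39 + (-1 + I*√3)) = 69*(38 + I*√3) = 2622 + 69*I*√3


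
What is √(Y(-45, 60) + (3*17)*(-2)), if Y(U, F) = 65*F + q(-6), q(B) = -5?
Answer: √3793 ≈ 61.587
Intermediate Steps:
Y(U, F) = -5 + 65*F (Y(U, F) = 65*F - 5 = -5 + 65*F)
√(Y(-45, 60) + (3*17)*(-2)) = √((-5 + 65*60) + (3*17)*(-2)) = √((-5 + 3900) + 51*(-2)) = √(3895 - 102) = √3793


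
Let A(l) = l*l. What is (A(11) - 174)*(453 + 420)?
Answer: -46269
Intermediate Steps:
A(l) = l²
(A(11) - 174)*(453 + 420) = (11² - 174)*(453 + 420) = (121 - 174)*873 = -53*873 = -46269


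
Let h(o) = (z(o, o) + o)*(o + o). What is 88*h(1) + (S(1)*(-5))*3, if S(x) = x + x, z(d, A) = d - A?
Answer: 146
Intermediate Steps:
S(x) = 2*x
h(o) = 2*o² (h(o) = ((o - o) + o)*(o + o) = (0 + o)*(2*o) = o*(2*o) = 2*o²)
88*h(1) + (S(1)*(-5))*3 = 88*(2*1²) + ((2*1)*(-5))*3 = 88*(2*1) + (2*(-5))*3 = 88*2 - 10*3 = 176 - 30 = 146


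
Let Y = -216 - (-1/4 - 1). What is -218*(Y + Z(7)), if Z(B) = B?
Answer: 90579/2 ≈ 45290.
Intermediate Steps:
Y = -859/4 (Y = -216 - ((¼)*(-1) - 1) = -216 - (-¼ - 1) = -216 - 1*(-5/4) = -216 + 5/4 = -859/4 ≈ -214.75)
-218*(Y + Z(7)) = -218*(-859/4 + 7) = -218*(-831/4) = 90579/2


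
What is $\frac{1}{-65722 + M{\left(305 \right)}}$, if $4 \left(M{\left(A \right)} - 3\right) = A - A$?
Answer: $- \frac{1}{65719} \approx -1.5216 \cdot 10^{-5}$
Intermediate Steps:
$M{\left(A \right)} = 3$ ($M{\left(A \right)} = 3 + \frac{A - A}{4} = 3 + \frac{1}{4} \cdot 0 = 3 + 0 = 3$)
$\frac{1}{-65722 + M{\left(305 \right)}} = \frac{1}{-65722 + 3} = \frac{1}{-65719} = - \frac{1}{65719}$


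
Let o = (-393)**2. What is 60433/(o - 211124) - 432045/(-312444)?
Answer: 622691347/1967529300 ≈ 0.31648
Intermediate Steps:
o = 154449
60433/(o - 211124) - 432045/(-312444) = 60433/(154449 - 211124) - 432045/(-312444) = 60433/(-56675) - 432045*(-1/312444) = 60433*(-1/56675) + 48005/34716 = -60433/56675 + 48005/34716 = 622691347/1967529300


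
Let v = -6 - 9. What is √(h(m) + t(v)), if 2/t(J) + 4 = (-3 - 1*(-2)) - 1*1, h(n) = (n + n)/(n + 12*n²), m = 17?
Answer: I*√122385/615 ≈ 0.56884*I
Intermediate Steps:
v = -15
h(n) = 2*n/(n + 12*n²) (h(n) = (2*n)/(n + 12*n²) = 2*n/(n + 12*n²))
t(J) = -⅓ (t(J) = 2/(-4 + ((-3 - 1*(-2)) - 1*1)) = 2/(-4 + ((-3 + 2) - 1)) = 2/(-4 + (-1 - 1)) = 2/(-4 - 2) = 2/(-6) = 2*(-⅙) = -⅓)
√(h(m) + t(v)) = √(2/(1 + 12*17) - ⅓) = √(2/(1 + 204) - ⅓) = √(2/205 - ⅓) = √(-199/615) = I*√122385/615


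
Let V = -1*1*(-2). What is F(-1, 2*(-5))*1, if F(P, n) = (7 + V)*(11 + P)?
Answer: 90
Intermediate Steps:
V = 2 (V = -1*(-2) = 2)
F(P, n) = 99 + 9*P (F(P, n) = (7 + 2)*(11 + P) = 9*(11 + P) = 99 + 9*P)
F(-1, 2*(-5))*1 = (99 + 9*(-1))*1 = (99 - 9)*1 = 90*1 = 90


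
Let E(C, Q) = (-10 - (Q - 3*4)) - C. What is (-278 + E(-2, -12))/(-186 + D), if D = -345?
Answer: 262/531 ≈ 0.49341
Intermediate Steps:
E(C, Q) = 2 - C - Q (E(C, Q) = (-10 - (Q - 12)) - C = (-10 - (-12 + Q)) - C = (-10 + (12 - Q)) - C = (2 - Q) - C = 2 - C - Q)
(-278 + E(-2, -12))/(-186 + D) = (-278 + (2 - 1*(-2) - 1*(-12)))/(-186 - 345) = (-278 + (2 + 2 + 12))/(-531) = (-278 + 16)*(-1/531) = -262*(-1/531) = 262/531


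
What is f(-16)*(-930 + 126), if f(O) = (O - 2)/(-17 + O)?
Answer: -4824/11 ≈ -438.55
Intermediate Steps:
f(O) = (-2 + O)/(-17 + O)
f(-16)*(-930 + 126) = ((-2 - 16)/(-17 - 16))*(-930 + 126) = (-18/(-33))*(-804) = -1/33*(-18)*(-804) = (6/11)*(-804) = -4824/11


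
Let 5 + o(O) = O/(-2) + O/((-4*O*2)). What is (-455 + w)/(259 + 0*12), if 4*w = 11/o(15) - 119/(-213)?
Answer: -39160385/22287468 ≈ -1.7571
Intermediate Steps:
o(O) = -41/8 - O/2 (o(O) = -5 + (O/(-2) + O/((-4*O*2))) = -5 + (O*(-1/2) + O/((-8*O))) = -5 + (-O/2 + O*(-1/(8*O))) = -5 + (-O/2 - 1/8) = -5 + (-1/8 - O/2) = -41/8 - O/2)
w = -6725/86052 (w = (11/(-41/8 - 1/2*15) - 119/(-213))/4 = (11/(-41/8 - 15/2) - 119*(-1/213))/4 = (11/(-101/8) + 119/213)/4 = (11*(-8/101) + 119/213)/4 = (-88/101 + 119/213)/4 = (1/4)*(-6725/21513) = -6725/86052 ≈ -0.078150)
(-455 + w)/(259 + 0*12) = (-455 - 6725/86052)/(259 + 0*12) = -39160385/(86052*(259 + 0)) = -39160385/86052/259 = -39160385/86052*1/259 = -39160385/22287468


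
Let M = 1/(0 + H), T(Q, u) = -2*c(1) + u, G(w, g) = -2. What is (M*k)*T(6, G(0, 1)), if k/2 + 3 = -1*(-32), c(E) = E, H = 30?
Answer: -116/15 ≈ -7.7333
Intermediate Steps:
T(Q, u) = -2 + u (T(Q, u) = -2*1 + u = -2 + u)
k = 58 (k = -6 + 2*(-1*(-32)) = -6 + 2*32 = -6 + 64 = 58)
M = 1/30 (M = 1/(0 + 30) = 1/30 ≈ 0.033333)
(M*k)*T(6, G(0, 1)) = ((1/30)*58)*(-2 - 2) = (29/15)*(-4) = -116/15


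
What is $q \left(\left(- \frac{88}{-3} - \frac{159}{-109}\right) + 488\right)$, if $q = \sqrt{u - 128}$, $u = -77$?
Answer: $\frac{169645 i \sqrt{205}}{327} \approx 7428.0 i$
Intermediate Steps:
$q = i \sqrt{205}$ ($q = \sqrt{-77 - 128} = \sqrt{-205} = i \sqrt{205} \approx 14.318 i$)
$q \left(\left(- \frac{88}{-3} - \frac{159}{-109}\right) + 488\right) = i \sqrt{205} \left(\left(- \frac{88}{-3} - \frac{159}{-109}\right) + 488\right) = i \sqrt{205} \left(\left(\left(-88\right) \left(- \frac{1}{3}\right) - - \frac{159}{109}\right) + 488\right) = i \sqrt{205} \left(\left(\frac{88}{3} + \frac{159}{109}\right) + 488\right) = i \sqrt{205} \left(\frac{10069}{327} + 488\right) = i \sqrt{205} \cdot \frac{169645}{327} = \frac{169645 i \sqrt{205}}{327}$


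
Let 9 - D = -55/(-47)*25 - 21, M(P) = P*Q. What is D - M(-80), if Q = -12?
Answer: -45085/47 ≈ -959.25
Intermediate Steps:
M(P) = -12*P (M(P) = P*(-12) = -12*P)
D = 35/47 (D = 9 - (-55/(-47)*25 - 21) = 9 - (-55*(-1/47)*25 - 21) = 9 - ((55/47)*25 - 21) = 9 - (1375/47 - 21) = 9 - 1*388/47 = 9 - 388/47 = 35/47 ≈ 0.74468)
D - M(-80) = 35/47 - (-12)*(-80) = 35/47 - 1*960 = 35/47 - 960 = -45085/47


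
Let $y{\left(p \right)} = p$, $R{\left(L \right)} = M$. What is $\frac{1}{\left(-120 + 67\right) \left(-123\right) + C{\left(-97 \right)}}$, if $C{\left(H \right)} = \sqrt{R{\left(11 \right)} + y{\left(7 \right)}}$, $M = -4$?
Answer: $\frac{2173}{14165786} - \frac{\sqrt{3}}{42497358} \approx 0.00015336$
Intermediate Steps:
$R{\left(L \right)} = -4$
$C{\left(H \right)} = \sqrt{3}$ ($C{\left(H \right)} = \sqrt{-4 + 7} = \sqrt{3}$)
$\frac{1}{\left(-120 + 67\right) \left(-123\right) + C{\left(-97 \right)}} = \frac{1}{\left(-120 + 67\right) \left(-123\right) + \sqrt{3}} = \frac{1}{\left(-53\right) \left(-123\right) + \sqrt{3}} = \frac{1}{6519 + \sqrt{3}}$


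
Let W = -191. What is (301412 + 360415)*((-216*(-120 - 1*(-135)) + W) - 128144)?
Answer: -87079887525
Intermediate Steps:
(301412 + 360415)*((-216*(-120 - 1*(-135)) + W) - 128144) = (301412 + 360415)*((-216*(-120 - 1*(-135)) - 191) - 128144) = 661827*((-216*(-120 + 135) - 191) - 128144) = 661827*((-216*15 - 191) - 128144) = 661827*((-3240 - 191) - 128144) = 661827*(-3431 - 128144) = 661827*(-131575) = -87079887525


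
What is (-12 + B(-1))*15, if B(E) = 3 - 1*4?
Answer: -195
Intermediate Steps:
B(E) = -1 (B(E) = 3 - 4 = -1)
(-12 + B(-1))*15 = (-12 - 1)*15 = -13*15 = -195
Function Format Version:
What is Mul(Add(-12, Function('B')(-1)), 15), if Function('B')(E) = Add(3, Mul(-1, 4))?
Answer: -195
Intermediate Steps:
Function('B')(E) = -1 (Function('B')(E) = Add(3, -4) = -1)
Mul(Add(-12, Function('B')(-1)), 15) = Mul(Add(-12, -1), 15) = Mul(-13, 15) = -195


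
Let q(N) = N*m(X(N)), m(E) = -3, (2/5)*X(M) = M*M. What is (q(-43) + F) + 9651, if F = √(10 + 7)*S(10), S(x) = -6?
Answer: 9780 - 6*√17 ≈ 9755.3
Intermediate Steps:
X(M) = 5*M²/2 (X(M) = 5*(M*M)/2 = 5*M²/2)
q(N) = -3*N (q(N) = N*(-3) = -3*N)
F = -6*√17 (F = √(10 + 7)*(-6) = √17*(-6) = -6*√17 ≈ -24.739)
(q(-43) + F) + 9651 = (-3*(-43) - 6*√17) + 9651 = (129 - 6*√17) + 9651 = 9780 - 6*√17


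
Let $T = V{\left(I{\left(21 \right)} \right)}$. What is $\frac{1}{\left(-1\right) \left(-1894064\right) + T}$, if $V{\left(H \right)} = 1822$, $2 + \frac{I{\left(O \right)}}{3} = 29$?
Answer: $\frac{1}{1895886} \approx 5.2746 \cdot 10^{-7}$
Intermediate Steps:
$I{\left(O \right)} = 81$ ($I{\left(O \right)} = -6 + 3 \cdot 29 = -6 + 87 = 81$)
$T = 1822$
$\frac{1}{\left(-1\right) \left(-1894064\right) + T} = \frac{1}{\left(-1\right) \left(-1894064\right) + 1822} = \frac{1}{1894064 + 1822} = \frac{1}{1895886}$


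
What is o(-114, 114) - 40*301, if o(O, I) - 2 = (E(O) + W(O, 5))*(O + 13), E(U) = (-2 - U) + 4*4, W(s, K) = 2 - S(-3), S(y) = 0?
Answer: -25168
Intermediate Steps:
W(s, K) = 2 (W(s, K) = 2 - 1*0 = 2 + 0 = 2)
E(U) = 14 - U (E(U) = (-2 - U) + 16 = 14 - U)
o(O, I) = 2 + (13 + O)*(16 - O) (o(O, I) = 2 + ((14 - O) + 2)*(O + 13) = 2 + (16 - O)*(13 + O) = 2 + (13 + O)*(16 - O))
o(-114, 114) - 40*301 = (210 - 1*(-114)² + 3*(-114)) - 40*301 = (210 - 1*12996 - 342) - 12040 = (210 - 12996 - 342) - 12040 = -13128 - 12040 = -25168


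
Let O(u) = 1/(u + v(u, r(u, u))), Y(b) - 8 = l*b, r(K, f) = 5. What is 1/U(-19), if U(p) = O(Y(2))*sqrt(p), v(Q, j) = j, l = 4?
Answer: -21*I*sqrt(19)/19 ≈ -4.8177*I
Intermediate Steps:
Y(b) = 8 + 4*b
O(u) = 1/(5 + u) (O(u) = 1/(u + 5) = 1/(5 + u))
U(p) = sqrt(p)/21 (U(p) = sqrt(p)/(5 + (8 + 4*2)) = sqrt(p)/(5 + (8 + 8)) = sqrt(p)/(5 + 16) = sqrt(p)/21)
1/U(-19) = 1/(sqrt(-19)/21) = 1/((I*sqrt(19))/21) = 1/(I*sqrt(19)/21) = -21*I*sqrt(19)/19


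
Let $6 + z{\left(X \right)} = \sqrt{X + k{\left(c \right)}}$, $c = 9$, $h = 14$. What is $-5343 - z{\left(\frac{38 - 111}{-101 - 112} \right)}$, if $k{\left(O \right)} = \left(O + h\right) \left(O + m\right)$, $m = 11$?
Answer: $-5337 - \frac{\sqrt{20885289}}{213} \approx -5358.5$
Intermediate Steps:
$k{\left(O \right)} = \left(11 + O\right) \left(14 + O\right)$ ($k{\left(O \right)} = \left(O + 14\right) \left(O + 11\right) = \left(14 + O\right) \left(11 + O\right) = \left(11 + O\right) \left(14 + O\right)$)
$z{\left(X \right)} = -6 + \sqrt{460 + X}$ ($z{\left(X \right)} = -6 + \sqrt{X + \left(154 + 9^{2} + 25 \cdot 9\right)} = -6 + \sqrt{X + \left(154 + 81 + 225\right)} = -6 + \sqrt{X + 460} = -6 + \sqrt{460 + X}$)
$-5343 - z{\left(\frac{38 - 111}{-101 - 112} \right)} = -5343 - \left(-6 + \sqrt{460 + \frac{38 - 111}{-101 - 112}}\right) = -5343 - \left(-6 + \sqrt{460 - \frac{73}{-213}}\right) = -5343 - \left(-6 + \sqrt{460 - - \frac{73}{213}}\right) = -5343 - \left(-6 + \sqrt{460 + \frac{73}{213}}\right) = -5343 - \left(-6 + \sqrt{\frac{98053}{213}}\right) = -5343 - \left(-6 + \frac{\sqrt{20885289}}{213}\right) = -5343 + \left(6 - \frac{\sqrt{20885289}}{213}\right) = -5337 - \frac{\sqrt{20885289}}{213}$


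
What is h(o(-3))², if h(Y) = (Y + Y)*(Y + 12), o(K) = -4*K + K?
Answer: 142884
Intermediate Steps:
o(K) = -3*K
h(Y) = 2*Y*(12 + Y) (h(Y) = (2*Y)*(12 + Y) = 2*Y*(12 + Y))
h(o(-3))² = (2*(-3*(-3))*(12 - 3*(-3)))² = (2*9*(12 + 9))² = (2*9*21)² = 378² = 142884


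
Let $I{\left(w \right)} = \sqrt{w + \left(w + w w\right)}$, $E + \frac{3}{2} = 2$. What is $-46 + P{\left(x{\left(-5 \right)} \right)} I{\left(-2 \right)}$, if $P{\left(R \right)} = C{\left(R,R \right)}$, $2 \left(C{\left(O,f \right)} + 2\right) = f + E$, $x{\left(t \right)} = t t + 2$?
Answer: $-46$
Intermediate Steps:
$E = \frac{1}{2}$ ($E = - \frac{3}{2} + 2 = \frac{1}{2} \approx 0.5$)
$x{\left(t \right)} = 2 + t^{2}$ ($x{\left(t \right)} = t^{2} + 2 = 2 + t^{2}$)
$I{\left(w \right)} = \sqrt{w^{2} + 2 w}$ ($I{\left(w \right)} = \sqrt{w + \left(w + w^{2}\right)} = \sqrt{w^{2} + 2 w}$)
$C{\left(O,f \right)} = - \frac{7}{4} + \frac{f}{2}$ ($C{\left(O,f \right)} = -2 + \frac{f + \frac{1}{2}}{2} = -2 + \frac{\frac{1}{2} + f}{2} = -2 + \left(\frac{1}{4} + \frac{f}{2}\right) = - \frac{7}{4} + \frac{f}{2}$)
$P{\left(R \right)} = - \frac{7}{4} + \frac{R}{2}$
$-46 + P{\left(x{\left(-5 \right)} \right)} I{\left(-2 \right)} = -46 + \left(- \frac{7}{4} + \frac{2 + \left(-5\right)^{2}}{2}\right) \sqrt{- 2 \left(2 - 2\right)} = -46 + \left(- \frac{7}{4} + \frac{2 + 25}{2}\right) \sqrt{\left(-2\right) 0} = -46 + \left(- \frac{7}{4} + \frac{1}{2} \cdot 27\right) \sqrt{0} = -46 + \left(- \frac{7}{4} + \frac{27}{2}\right) 0 = -46 + \frac{47}{4} \cdot 0 = -46 + 0 = -46$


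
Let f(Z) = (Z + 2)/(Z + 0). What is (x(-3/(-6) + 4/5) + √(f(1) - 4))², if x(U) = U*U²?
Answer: 3826809/1000000 + 2197*I/500 ≈ 3.8268 + 4.394*I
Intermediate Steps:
x(U) = U³
f(Z) = (2 + Z)/Z
(x(-3/(-6) + 4/5) + √(f(1) - 4))² = ((-3/(-6) + 4/5)³ + √((2 + 1)/1 - 4))² = ((-3*(-⅙) + 4*(⅕))³ + √(1*3 - 4))² = ((½ + ⅘)³ + √(3 - 4))² = ((13/10)³ + √(-1))² = (2197/1000 + I)²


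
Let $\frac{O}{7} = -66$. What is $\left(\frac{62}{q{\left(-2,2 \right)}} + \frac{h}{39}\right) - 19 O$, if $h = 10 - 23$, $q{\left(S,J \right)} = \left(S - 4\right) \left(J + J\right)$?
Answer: $\frac{105301}{12} \approx 8775.1$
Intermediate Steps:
$q{\left(S,J \right)} = 2 J \left(-4 + S\right)$ ($q{\left(S,J \right)} = \left(-4 + S\right) 2 J = 2 J \left(-4 + S\right)$)
$O = -462$ ($O = 7 \left(-66\right) = -462$)
$h = -13$
$\left(\frac{62}{q{\left(-2,2 \right)}} + \frac{h}{39}\right) - 19 O = \left(\frac{62}{2 \cdot 2 \left(-4 - 2\right)} - \frac{13}{39}\right) - -8778 = \left(\frac{62}{2 \cdot 2 \left(-6\right)} - \frac{1}{3}\right) + 8778 = \left(\frac{62}{-24} - \frac{1}{3}\right) + 8778 = \left(62 \left(- \frac{1}{24}\right) - \frac{1}{3}\right) + 8778 = \left(- \frac{31}{12} - \frac{1}{3}\right) + 8778 = - \frac{35}{12} + 8778 = \frac{105301}{12}$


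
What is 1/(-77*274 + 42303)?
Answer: 1/21205 ≈ 4.7159e-5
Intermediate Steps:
1/(-77*274 + 42303) = 1/(-21098 + 42303) = 1/21205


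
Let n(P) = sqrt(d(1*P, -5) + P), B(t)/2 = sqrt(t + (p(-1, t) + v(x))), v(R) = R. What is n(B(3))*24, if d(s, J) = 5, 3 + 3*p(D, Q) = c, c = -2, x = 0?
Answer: 8*sqrt(45 + 12*sqrt(3)) ≈ 64.886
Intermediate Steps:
p(D, Q) = -5/3 (p(D, Q) = -1 + (1/3)*(-2) = -1 - 2/3 = -5/3)
B(t) = 2*sqrt(-5/3 + t) (B(t) = 2*sqrt(t + (-5/3 + 0)) = 2*sqrt(t - 5/3) = 2*sqrt(-5/3 + t))
n(P) = sqrt(5 + P)
n(B(3))*24 = sqrt(5 + 2*sqrt(-15 + 9*3)/3)*24 = sqrt(5 + 2*sqrt(-15 + 27)/3)*24 = sqrt(5 + 2*sqrt(12)/3)*24 = sqrt(5 + 2*(2*sqrt(3))/3)*24 = sqrt(5 + 4*sqrt(3)/3)*24 = 24*sqrt(5 + 4*sqrt(3)/3)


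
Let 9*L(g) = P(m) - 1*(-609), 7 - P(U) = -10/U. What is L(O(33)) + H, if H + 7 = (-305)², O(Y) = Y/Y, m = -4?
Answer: 558517/6 ≈ 93086.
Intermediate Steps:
P(U) = 7 + 10/U (P(U) = 7 - (-10)/U = 7 + 10/U)
O(Y) = 1
H = 93018 (H = -7 + (-305)² = -7 + 93025 = 93018)
L(g) = 409/6 (L(g) = ((7 + 10/(-4)) - 1*(-609))/9 = ((7 + 10*(-¼)) + 609)/9 = ((7 - 5/2) + 609)/9 = (9/2 + 609)/9 = (⅑)*(1227/2) = 409/6)
L(O(33)) + H = 409/6 + 93018 = 558517/6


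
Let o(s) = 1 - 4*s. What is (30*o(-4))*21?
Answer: 10710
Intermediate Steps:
(30*o(-4))*21 = (30*(1 - 4*(-4)))*21 = (30*(1 + 16))*21 = (30*17)*21 = 510*21 = 10710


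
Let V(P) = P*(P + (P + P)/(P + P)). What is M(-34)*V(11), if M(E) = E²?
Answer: 152592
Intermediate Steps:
V(P) = P*(1 + P) (V(P) = P*(P + (2*P)/((2*P))) = P*(P + (2*P)*(1/(2*P))) = P*(P + 1) = P*(1 + P))
M(-34)*V(11) = (-34)²*(11*(1 + 11)) = 1156*(11*12) = 1156*132 = 152592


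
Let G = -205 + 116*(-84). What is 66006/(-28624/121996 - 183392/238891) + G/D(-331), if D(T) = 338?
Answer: -6775921044893677/102847437173 ≈ -65883.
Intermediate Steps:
G = -9949 (G = -205 - 9744 = -9949)
66006/(-28624/121996 - 183392/238891) + G/D(-331) = 66006/(-28624/121996 - 183392/238891) - 9949/338 = 66006/(-28624*1/121996 - 183392*1/238891) - 9949*1/338 = 66006/(-7156/30499 - 183392/238891) - 9949/338 = 66006/(-7302776604/7285936609) - 9949/338 = 66006*(-7285936609/7302776604) - 9949/338 = -80152588635609/1217129434 - 9949/338 = -6775921044893677/102847437173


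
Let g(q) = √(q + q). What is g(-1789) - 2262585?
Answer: -2262585 + I*√3578 ≈ -2.2626e+6 + 59.816*I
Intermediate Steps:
g(q) = √2*√q (g(q) = √(2*q) = √2*√q)
g(-1789) - 2262585 = √2*√(-1789) - 2262585 = √2*(I*√1789) - 2262585 = I*√3578 - 2262585 = -2262585 + I*√3578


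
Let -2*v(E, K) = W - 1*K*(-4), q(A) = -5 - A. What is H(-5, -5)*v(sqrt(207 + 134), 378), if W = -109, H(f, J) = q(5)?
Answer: 7015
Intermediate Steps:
H(f, J) = -10 (H(f, J) = -5 - 1*5 = -5 - 5 = -10)
v(E, K) = 109/2 - 2*K (v(E, K) = -(-109 - 1*K*(-4))/2 = -(-109 - K*(-4))/2 = -(-109 - (-4)*K)/2 = -(-109 + 4*K)/2 = 109/2 - 2*K)
H(-5, -5)*v(sqrt(207 + 134), 378) = -10*(109/2 - 2*378) = -10*(109/2 - 756) = -10*(-1403/2) = 7015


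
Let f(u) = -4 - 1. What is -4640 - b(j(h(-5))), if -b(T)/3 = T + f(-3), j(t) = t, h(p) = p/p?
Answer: -4652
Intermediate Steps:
h(p) = 1
f(u) = -5
b(T) = 15 - 3*T (b(T) = -3*(T - 5) = -3*(-5 + T) = 15 - 3*T)
-4640 - b(j(h(-5))) = -4640 - (15 - 3*1) = -4640 - (15 - 3) = -4640 - 1*12 = -4640 - 12 = -4652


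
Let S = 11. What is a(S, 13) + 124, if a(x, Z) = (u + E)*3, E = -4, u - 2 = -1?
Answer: 115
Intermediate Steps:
u = 1 (u = 2 - 1 = 1)
a(x, Z) = -9 (a(x, Z) = (1 - 4)*3 = -3*3 = -9)
a(S, 13) + 124 = -9 + 124 = 115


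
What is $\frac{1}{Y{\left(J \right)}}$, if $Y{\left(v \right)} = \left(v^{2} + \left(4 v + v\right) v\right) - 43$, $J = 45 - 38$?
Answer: $\frac{1}{251} \approx 0.0039841$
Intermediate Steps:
$J = 7$
$Y{\left(v \right)} = -43 + 6 v^{2}$ ($Y{\left(v \right)} = \left(v^{2} + 5 v v\right) - 43 = \left(v^{2} + 5 v^{2}\right) - 43 = 6 v^{2} - 43 = -43 + 6 v^{2}$)
$\frac{1}{Y{\left(J \right)}} = \frac{1}{-43 + 6 \cdot 7^{2}} = \frac{1}{-43 + 6 \cdot 49} = \frac{1}{-43 + 294} = \frac{1}{251}$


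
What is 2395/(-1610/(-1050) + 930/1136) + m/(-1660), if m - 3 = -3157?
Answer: 204434741/200390 ≈ 1020.2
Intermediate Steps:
m = -3154 (m = 3 - 3157 = -3154)
2395/(-1610/(-1050) + 930/1136) + m/(-1660) = 2395/(-1610/(-1050) + 930/1136) - 3154/(-1660) = 2395/(-1610*(-1/1050) + 930*(1/1136)) - 3154*(-1/1660) = 2395/(23/15 + 465/568) + 19/10 = 2395/(20039/8520) + 19/10 = 2395*(8520/20039) + 19/10 = 20405400/20039 + 19/10 = 204434741/200390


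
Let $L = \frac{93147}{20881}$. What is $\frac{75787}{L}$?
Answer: $\frac{1582508347}{93147} \approx 16989.0$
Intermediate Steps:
$L = \frac{93147}{20881}$ ($L = 93147 \cdot \frac{1}{20881} = \frac{93147}{20881} \approx 4.4608$)
$\frac{75787}{L} = \frac{75787}{\frac{93147}{20881}} = 75787 \cdot \frac{20881}{93147} = \frac{1582508347}{93147}$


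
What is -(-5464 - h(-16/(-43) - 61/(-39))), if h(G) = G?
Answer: 9166375/1677 ≈ 5465.9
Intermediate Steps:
-(-5464 - h(-16/(-43) - 61/(-39))) = -(-5464 - (-16/(-43) - 61/(-39))) = -(-5464 - (-16*(-1/43) - 61*(-1/39))) = -(-5464 - (16/43 + 61/39)) = -(-5464 - 1*3247/1677) = -(-5464 - 3247/1677) = -1*(-9166375/1677) = 9166375/1677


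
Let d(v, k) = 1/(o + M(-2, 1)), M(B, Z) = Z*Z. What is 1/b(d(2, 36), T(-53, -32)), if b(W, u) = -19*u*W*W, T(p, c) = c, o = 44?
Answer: 2025/608 ≈ 3.3306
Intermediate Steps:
M(B, Z) = Z²
d(v, k) = 1/45 (d(v, k) = 1/(44 + 1²) = 1/(44 + 1) = 1/45)
b(W, u) = -19*u*W² (b(W, u) = -19*W*u*W = -19*u*W²)
1/b(d(2, 36), T(-53, -32)) = 1/(-19*(-32)*(1/45)²) = 1/(-19*(-32)*1/2025) = 1/(608/2025) = 2025/608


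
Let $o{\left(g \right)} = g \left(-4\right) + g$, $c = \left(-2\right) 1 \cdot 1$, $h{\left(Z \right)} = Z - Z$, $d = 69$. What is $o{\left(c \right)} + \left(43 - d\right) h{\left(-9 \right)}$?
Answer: $6$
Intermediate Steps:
$h{\left(Z \right)} = 0$
$c = -2$ ($c = \left(-2\right) 1 = -2$)
$o{\left(g \right)} = - 3 g$ ($o{\left(g \right)} = - 4 g + g = - 3 g$)
$o{\left(c \right)} + \left(43 - d\right) h{\left(-9 \right)} = \left(-3\right) \left(-2\right) + \left(43 - 69\right) 0 = 6 + \left(43 - 69\right) 0 = 6 - 0 = 6 + 0 = 6$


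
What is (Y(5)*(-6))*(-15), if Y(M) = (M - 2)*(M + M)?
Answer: 2700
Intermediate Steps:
Y(M) = 2*M*(-2 + M) (Y(M) = (-2 + M)*(2*M) = 2*M*(-2 + M))
(Y(5)*(-6))*(-15) = ((2*5*(-2 + 5))*(-6))*(-15) = ((2*5*3)*(-6))*(-15) = (30*(-6))*(-15) = -180*(-15) = 2700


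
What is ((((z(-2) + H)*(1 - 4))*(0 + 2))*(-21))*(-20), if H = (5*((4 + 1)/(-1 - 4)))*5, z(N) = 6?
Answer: 47880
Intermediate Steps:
H = -25 (H = (5*(5/(-5)))*5 = (5*(5*(-⅕)))*5 = (5*(-1))*5 = -5*5 = -25)
((((z(-2) + H)*(1 - 4))*(0 + 2))*(-21))*(-20) = ((((6 - 25)*(1 - 4))*(0 + 2))*(-21))*(-20) = ((-19*(-3)*2)*(-21))*(-20) = ((57*2)*(-21))*(-20) = (114*(-21))*(-20) = -2394*(-20) = 47880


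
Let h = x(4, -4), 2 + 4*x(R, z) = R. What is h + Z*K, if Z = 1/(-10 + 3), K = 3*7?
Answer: -5/2 ≈ -2.5000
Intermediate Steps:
K = 21
x(R, z) = -½ + R/4
h = ½ (h = -½ + (¼)*4 = -½ + 1 = ½ ≈ 0.50000)
Z = -⅐ (Z = 1/(-7) = -⅐ ≈ -0.14286)
h + Z*K = ½ - ⅐*21 = ½ - 3 = -5/2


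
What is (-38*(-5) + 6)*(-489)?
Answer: -95844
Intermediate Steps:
(-38*(-5) + 6)*(-489) = (190 + 6)*(-489) = 196*(-489) = -95844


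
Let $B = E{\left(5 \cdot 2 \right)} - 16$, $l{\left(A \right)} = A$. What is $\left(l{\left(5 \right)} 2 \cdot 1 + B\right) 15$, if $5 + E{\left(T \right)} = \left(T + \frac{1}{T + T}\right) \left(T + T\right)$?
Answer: $2850$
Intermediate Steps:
$E{\left(T \right)} = -5 + 2 T \left(T + \frac{1}{2 T}\right)$ ($E{\left(T \right)} = -5 + \left(T + \frac{1}{T + T}\right) \left(T + T\right) = -5 + \left(T + \frac{1}{2 T}\right) 2 T = -5 + 2 T \left(T + \frac{1}{2 T}\right)$)
$B = 180$ ($B = \left(-4 + 2 \left(5 \cdot 2\right)^{2}\right) - 16 = \left(-4 + 2 \cdot 10^{2}\right) - 16 = \left(-4 + 2 \cdot 100\right) - 16 = \left(-4 + 200\right) - 16 = 196 - 16 = 180$)
$\left(l{\left(5 \right)} 2 \cdot 1 + B\right) 15 = \left(5 \cdot 2 \cdot 1 + 180\right) 15 = \left(10 \cdot 1 + 180\right) 15 = \left(10 + 180\right) 15 = 190 \cdot 15 = 2850$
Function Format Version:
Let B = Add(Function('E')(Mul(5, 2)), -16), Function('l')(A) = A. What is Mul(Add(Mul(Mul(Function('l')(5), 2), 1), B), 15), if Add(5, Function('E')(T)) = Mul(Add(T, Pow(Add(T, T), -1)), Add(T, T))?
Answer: 2850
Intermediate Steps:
Function('E')(T) = Add(-5, Mul(2, T, Add(T, Mul(Rational(1, 2), Pow(T, -1))))) (Function('E')(T) = Add(-5, Mul(Add(T, Pow(Add(T, T), -1)), Add(T, T))) = Add(-5, Mul(Add(T, Pow(Mul(2, T), -1)), Mul(2, T))) = Add(-5, Mul(Add(T, Mul(Rational(1, 2), Pow(T, -1))), Mul(2, T))) = Add(-5, Mul(2, T, Add(T, Mul(Rational(1, 2), Pow(T, -1))))))
B = 180 (B = Add(Add(-4, Mul(2, Pow(Mul(5, 2), 2))), -16) = Add(Add(-4, Mul(2, Pow(10, 2))), -16) = Add(Add(-4, Mul(2, 100)), -16) = Add(Add(-4, 200), -16) = Add(196, -16) = 180)
Mul(Add(Mul(Mul(Function('l')(5), 2), 1), B), 15) = Mul(Add(Mul(Mul(5, 2), 1), 180), 15) = Mul(Add(Mul(10, 1), 180), 15) = Mul(Add(10, 180), 15) = Mul(190, 15) = 2850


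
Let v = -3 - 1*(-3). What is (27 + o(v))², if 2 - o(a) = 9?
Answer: 400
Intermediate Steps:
v = 0 (v = -3 + 3 = 0)
o(a) = -7 (o(a) = 2 - 1*9 = 2 - 9 = -7)
(27 + o(v))² = (27 - 7)² = 20² = 400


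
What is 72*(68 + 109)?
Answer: 12744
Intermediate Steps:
72*(68 + 109) = 72*177 = 12744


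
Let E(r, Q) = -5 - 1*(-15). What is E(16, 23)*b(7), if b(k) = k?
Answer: 70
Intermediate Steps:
E(r, Q) = 10 (E(r, Q) = -5 + 15 = 10)
E(16, 23)*b(7) = 10*7 = 70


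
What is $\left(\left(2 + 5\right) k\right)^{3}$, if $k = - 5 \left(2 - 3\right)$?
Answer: $42875$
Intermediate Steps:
$k = 5$ ($k = \left(-5\right) \left(-1\right) = 5$)
$\left(\left(2 + 5\right) k\right)^{3} = \left(\left(2 + 5\right) 5\right)^{3} = \left(7 \cdot 5\right)^{3} = 35^{3} = 42875$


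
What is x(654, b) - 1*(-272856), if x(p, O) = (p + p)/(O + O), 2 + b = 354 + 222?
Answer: 78309999/287 ≈ 2.7286e+5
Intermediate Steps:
b = 574 (b = -2 + (354 + 222) = -2 + 576 = 574)
x(p, O) = p/O (x(p, O) = (2*p)/((2*O)) = (2*p)*(1/(2*O)) = p/O)
x(654, b) - 1*(-272856) = 654/574 - 1*(-272856) = 654*(1/574) + 272856 = 327/287 + 272856 = 78309999/287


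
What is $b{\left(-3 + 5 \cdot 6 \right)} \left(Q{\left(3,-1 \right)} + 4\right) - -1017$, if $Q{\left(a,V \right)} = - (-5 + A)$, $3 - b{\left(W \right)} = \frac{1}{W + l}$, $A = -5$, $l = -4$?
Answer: $\frac{24343}{23} \approx 1058.4$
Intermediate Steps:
$b{\left(W \right)} = 3 - \frac{1}{-4 + W}$ ($b{\left(W \right)} = 3 - \frac{1}{W - 4} = 3 - \frac{1}{-4 + W}$)
$Q{\left(a,V \right)} = 10$ ($Q{\left(a,V \right)} = - (-5 - 5) = \left(-1\right) \left(-10\right) = 10$)
$b{\left(-3 + 5 \cdot 6 \right)} \left(Q{\left(3,-1 \right)} + 4\right) - -1017 = \frac{-13 + 3 \left(-3 + 5 \cdot 6\right)}{-4 + \left(-3 + 5 \cdot 6\right)} \left(10 + 4\right) - -1017 = \frac{-13 + 3 \left(-3 + 30\right)}{-4 + \left(-3 + 30\right)} 14 + 1017 = \frac{-13 + 3 \cdot 27}{-4 + 27} \cdot 14 + 1017 = \frac{-13 + 81}{23} \cdot 14 + 1017 = \frac{1}{23} \cdot 68 \cdot 14 + 1017 = \frac{68}{23} \cdot 14 + 1017 = \frac{952}{23} + 1017 = \frac{24343}{23}$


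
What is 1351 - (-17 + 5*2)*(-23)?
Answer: 1190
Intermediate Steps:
1351 - (-17 + 5*2)*(-23) = 1351 - (-17 + 10)*(-23) = 1351 - (-7)*(-23) = 1351 - 1*161 = 1351 - 161 = 1190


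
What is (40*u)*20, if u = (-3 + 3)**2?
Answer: 0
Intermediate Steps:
u = 0 (u = 0**2 = 0)
(40*u)*20 = (40*0)*20 = 0*20 = 0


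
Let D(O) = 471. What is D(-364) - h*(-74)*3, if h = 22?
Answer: 5355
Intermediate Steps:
D(-364) - h*(-74)*3 = 471 - 22*(-74)*3 = 471 - (-1628)*3 = 471 - 1*(-4884) = 471 + 4884 = 5355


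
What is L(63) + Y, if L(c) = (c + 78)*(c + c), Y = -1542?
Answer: 16224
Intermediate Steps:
L(c) = 2*c*(78 + c) (L(c) = (78 + c)*(2*c) = 2*c*(78 + c))
L(63) + Y = 2*63*(78 + 63) - 1542 = 2*63*141 - 1542 = 17766 - 1542 = 16224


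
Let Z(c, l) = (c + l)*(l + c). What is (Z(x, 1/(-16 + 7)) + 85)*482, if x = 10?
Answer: 7136492/81 ≈ 88105.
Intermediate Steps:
Z(c, l) = (c + l)**2 (Z(c, l) = (c + l)*(c + l) = (c + l)**2)
(Z(x, 1/(-16 + 7)) + 85)*482 = ((10 + 1/(-16 + 7))**2 + 85)*482 = ((10 + 1/(-9))**2 + 85)*482 = ((10 - 1/9)**2 + 85)*482 = ((89/9)**2 + 85)*482 = (7921/81 + 85)*482 = (14806/81)*482 = 7136492/81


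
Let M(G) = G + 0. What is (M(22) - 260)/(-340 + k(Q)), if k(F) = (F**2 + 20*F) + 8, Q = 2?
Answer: 119/144 ≈ 0.82639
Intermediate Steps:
k(F) = 8 + F**2 + 20*F
M(G) = G
(M(22) - 260)/(-340 + k(Q)) = (22 - 260)/(-340 + (8 + 2**2 + 20*2)) = -238/(-340 + (8 + 4 + 40)) = -238/(-340 + 52) = -238/(-288) = -238*(-1/288) = 119/144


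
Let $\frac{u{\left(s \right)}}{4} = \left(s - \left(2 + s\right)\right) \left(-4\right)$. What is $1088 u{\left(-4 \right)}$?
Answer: $34816$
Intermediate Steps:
$u{\left(s \right)} = 32$ ($u{\left(s \right)} = 4 \left(s - \left(2 + s\right)\right) \left(-4\right) = 4 \left(\left(-2\right) \left(-4\right)\right) = 4 \cdot 8 = 32$)
$1088 u{\left(-4 \right)} = 1088 \cdot 32 = 34816$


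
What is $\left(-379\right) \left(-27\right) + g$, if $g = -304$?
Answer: $9929$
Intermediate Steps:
$\left(-379\right) \left(-27\right) + g = \left(-379\right) \left(-27\right) - 304 = 10233 - 304 = 9929$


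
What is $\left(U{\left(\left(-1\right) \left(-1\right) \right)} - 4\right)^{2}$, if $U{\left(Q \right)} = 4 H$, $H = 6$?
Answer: $400$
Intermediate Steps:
$U{\left(Q \right)} = 24$ ($U{\left(Q \right)} = 4 \cdot 6 = 24$)
$\left(U{\left(\left(-1\right) \left(-1\right) \right)} - 4\right)^{2} = \left(24 - 4\right)^{2} = 20^{2} = 400$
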